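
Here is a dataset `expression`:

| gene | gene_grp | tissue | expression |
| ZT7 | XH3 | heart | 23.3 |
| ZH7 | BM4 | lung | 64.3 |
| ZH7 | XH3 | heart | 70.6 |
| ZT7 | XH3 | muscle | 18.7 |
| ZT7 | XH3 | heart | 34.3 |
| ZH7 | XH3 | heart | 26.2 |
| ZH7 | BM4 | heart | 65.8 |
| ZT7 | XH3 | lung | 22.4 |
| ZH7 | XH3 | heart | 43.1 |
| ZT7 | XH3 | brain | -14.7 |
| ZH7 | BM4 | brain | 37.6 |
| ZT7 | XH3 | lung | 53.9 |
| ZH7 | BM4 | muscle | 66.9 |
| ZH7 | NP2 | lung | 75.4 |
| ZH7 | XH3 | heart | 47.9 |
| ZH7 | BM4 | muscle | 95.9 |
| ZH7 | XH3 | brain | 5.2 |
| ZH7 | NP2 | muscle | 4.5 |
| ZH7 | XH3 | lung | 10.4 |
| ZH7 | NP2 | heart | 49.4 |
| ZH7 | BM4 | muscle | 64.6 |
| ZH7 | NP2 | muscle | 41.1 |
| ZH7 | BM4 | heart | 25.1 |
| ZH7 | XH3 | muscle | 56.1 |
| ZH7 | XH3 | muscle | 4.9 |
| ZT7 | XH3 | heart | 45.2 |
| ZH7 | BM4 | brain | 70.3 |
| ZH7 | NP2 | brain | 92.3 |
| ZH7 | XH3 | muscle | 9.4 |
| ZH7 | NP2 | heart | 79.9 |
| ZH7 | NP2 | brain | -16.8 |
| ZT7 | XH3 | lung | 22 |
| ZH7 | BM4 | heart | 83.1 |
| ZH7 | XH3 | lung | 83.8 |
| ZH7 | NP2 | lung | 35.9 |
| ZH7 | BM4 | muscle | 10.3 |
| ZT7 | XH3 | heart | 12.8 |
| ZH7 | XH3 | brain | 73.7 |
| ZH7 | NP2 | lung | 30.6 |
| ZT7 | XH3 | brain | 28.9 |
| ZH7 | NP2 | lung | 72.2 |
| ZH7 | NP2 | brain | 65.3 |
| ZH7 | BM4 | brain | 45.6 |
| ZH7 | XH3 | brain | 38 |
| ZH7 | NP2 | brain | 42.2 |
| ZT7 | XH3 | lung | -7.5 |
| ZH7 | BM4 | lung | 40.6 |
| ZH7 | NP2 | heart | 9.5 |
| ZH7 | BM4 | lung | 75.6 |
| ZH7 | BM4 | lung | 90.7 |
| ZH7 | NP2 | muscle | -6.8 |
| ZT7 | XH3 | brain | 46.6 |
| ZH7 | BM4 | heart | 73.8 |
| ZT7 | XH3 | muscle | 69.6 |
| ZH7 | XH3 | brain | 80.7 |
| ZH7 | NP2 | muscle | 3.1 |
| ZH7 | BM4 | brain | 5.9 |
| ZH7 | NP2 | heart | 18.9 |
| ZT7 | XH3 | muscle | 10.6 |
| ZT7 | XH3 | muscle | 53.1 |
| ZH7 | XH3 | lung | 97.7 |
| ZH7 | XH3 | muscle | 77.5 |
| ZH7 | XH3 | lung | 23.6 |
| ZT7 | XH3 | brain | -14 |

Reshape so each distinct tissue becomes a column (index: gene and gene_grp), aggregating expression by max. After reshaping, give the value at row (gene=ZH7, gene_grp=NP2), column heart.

79.9

Rows with gene=ZH7, gene_grp=NP2 and tissue=heart: expression values are 49.4, 79.9, 9.5, 18.9.
max(49.4, 79.9, 9.5, 18.9) = 79.9.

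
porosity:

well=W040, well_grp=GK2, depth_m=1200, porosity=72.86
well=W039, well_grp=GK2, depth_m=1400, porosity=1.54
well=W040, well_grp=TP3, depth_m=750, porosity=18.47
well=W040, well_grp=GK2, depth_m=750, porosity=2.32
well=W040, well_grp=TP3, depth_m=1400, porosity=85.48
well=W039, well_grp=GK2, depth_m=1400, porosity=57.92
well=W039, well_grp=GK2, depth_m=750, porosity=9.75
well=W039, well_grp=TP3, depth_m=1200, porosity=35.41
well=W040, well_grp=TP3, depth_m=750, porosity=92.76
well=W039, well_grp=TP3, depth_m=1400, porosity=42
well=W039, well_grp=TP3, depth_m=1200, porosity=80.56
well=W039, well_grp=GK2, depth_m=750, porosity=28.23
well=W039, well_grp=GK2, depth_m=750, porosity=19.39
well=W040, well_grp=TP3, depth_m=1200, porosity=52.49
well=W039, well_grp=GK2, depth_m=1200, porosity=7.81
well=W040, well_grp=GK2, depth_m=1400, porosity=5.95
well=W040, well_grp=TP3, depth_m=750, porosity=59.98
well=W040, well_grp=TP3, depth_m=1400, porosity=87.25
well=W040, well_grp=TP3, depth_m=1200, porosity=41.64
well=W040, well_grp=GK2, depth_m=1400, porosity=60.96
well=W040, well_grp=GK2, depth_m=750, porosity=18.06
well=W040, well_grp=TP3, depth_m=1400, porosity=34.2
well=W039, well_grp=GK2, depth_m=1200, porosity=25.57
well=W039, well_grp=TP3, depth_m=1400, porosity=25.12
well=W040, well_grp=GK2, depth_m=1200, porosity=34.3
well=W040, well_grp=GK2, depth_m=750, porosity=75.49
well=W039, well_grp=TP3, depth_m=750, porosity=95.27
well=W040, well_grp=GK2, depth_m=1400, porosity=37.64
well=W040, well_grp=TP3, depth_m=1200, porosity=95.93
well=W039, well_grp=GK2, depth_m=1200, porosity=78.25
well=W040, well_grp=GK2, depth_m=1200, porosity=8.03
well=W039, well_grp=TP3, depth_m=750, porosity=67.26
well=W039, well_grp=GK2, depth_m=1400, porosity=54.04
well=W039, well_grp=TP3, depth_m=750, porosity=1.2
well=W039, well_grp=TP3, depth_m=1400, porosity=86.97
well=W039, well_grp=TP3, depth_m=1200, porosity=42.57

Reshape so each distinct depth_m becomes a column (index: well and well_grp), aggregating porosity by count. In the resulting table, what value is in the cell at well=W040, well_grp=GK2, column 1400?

Rows with well=W040, well_grp=GK2 and depth_m=1400: porosity values are 5.95, 60.96, 37.64.
3 rows match — count = 3.

3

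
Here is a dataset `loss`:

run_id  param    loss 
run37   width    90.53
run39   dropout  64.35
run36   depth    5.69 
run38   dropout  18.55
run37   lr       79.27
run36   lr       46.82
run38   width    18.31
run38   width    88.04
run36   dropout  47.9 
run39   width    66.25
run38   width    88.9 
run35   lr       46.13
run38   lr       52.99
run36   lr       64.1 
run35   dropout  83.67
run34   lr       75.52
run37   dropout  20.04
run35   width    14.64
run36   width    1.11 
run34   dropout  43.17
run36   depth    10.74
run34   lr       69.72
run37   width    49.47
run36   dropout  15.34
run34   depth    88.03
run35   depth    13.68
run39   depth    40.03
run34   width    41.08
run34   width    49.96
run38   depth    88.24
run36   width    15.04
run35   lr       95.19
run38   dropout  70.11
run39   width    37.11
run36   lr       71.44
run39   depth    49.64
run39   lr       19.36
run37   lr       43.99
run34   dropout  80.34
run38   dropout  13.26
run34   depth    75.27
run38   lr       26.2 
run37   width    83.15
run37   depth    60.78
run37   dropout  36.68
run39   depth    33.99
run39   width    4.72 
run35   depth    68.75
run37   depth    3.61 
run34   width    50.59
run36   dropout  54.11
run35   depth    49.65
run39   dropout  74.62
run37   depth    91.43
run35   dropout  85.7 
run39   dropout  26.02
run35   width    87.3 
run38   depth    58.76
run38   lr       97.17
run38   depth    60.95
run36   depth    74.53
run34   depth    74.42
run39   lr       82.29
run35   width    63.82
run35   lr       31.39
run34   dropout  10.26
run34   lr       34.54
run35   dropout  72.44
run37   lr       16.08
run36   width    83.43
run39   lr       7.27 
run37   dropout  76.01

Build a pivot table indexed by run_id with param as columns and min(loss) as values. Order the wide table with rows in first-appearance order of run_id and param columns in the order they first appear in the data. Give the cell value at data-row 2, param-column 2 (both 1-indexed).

With rows in first-appearance order of run_id, row 2 is run_id=run39. param columns in first-appearance order: width, dropout, depth, lr; column 2 is dropout.
Long rows with run_id=run39, param=dropout: min(64.35, 74.62, 26.02) = 26.02.

26.02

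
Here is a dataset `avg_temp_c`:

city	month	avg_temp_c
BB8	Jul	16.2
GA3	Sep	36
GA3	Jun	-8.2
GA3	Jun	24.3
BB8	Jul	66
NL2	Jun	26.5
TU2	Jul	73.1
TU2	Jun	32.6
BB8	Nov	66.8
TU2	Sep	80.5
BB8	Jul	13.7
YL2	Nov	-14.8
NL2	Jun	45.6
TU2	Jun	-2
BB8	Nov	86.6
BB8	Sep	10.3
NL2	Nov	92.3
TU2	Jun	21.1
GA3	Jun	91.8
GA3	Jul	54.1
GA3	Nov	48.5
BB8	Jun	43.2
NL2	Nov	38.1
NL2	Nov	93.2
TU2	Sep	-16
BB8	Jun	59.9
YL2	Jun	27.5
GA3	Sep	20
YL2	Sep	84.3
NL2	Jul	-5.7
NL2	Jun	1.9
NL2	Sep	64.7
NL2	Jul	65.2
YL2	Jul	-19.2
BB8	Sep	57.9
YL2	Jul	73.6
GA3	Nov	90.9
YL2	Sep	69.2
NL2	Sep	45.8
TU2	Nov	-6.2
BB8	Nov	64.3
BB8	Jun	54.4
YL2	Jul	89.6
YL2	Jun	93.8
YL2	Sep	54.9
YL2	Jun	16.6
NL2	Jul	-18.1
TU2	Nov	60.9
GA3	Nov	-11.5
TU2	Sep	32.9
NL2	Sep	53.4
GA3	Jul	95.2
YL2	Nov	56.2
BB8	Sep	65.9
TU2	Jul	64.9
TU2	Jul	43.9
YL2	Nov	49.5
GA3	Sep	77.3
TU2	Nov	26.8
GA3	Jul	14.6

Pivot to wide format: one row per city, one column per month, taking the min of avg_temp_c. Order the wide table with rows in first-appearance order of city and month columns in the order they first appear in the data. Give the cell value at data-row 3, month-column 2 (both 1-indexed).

45.8

With rows in first-appearance order of city, row 3 is city=NL2. month columns in first-appearance order: Jul, Sep, Jun, Nov; column 2 is Sep.
Long rows with city=NL2, month=Sep: min(64.7, 45.8, 53.4) = 45.8.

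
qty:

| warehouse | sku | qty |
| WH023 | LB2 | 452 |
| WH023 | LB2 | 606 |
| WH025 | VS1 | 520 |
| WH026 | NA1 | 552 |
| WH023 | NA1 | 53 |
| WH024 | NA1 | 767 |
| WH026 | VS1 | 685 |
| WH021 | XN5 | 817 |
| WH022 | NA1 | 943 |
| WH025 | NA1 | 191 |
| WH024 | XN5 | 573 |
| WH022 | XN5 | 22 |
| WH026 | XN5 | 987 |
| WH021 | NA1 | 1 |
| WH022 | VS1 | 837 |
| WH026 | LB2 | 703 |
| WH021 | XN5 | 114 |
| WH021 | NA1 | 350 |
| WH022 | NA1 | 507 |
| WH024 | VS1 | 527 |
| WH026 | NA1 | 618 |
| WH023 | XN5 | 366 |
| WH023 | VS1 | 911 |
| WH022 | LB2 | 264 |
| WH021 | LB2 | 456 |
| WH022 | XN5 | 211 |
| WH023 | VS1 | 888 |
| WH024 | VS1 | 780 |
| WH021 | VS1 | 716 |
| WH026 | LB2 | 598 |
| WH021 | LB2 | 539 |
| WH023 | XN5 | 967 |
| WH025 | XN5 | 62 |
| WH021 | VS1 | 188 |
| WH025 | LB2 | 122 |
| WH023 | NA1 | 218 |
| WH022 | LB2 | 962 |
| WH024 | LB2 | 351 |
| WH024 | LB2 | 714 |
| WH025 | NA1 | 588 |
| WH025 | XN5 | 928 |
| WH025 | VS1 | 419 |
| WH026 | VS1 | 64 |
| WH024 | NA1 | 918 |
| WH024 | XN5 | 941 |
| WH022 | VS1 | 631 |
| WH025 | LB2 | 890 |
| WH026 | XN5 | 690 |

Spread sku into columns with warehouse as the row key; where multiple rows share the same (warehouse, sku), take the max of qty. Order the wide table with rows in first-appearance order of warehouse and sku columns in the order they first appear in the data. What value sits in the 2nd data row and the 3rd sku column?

With rows in first-appearance order of warehouse, row 2 is warehouse=WH025. sku columns in first-appearance order: LB2, VS1, NA1, XN5; column 3 is NA1.
Long rows with warehouse=WH025, sku=NA1: max(191, 588) = 588.

588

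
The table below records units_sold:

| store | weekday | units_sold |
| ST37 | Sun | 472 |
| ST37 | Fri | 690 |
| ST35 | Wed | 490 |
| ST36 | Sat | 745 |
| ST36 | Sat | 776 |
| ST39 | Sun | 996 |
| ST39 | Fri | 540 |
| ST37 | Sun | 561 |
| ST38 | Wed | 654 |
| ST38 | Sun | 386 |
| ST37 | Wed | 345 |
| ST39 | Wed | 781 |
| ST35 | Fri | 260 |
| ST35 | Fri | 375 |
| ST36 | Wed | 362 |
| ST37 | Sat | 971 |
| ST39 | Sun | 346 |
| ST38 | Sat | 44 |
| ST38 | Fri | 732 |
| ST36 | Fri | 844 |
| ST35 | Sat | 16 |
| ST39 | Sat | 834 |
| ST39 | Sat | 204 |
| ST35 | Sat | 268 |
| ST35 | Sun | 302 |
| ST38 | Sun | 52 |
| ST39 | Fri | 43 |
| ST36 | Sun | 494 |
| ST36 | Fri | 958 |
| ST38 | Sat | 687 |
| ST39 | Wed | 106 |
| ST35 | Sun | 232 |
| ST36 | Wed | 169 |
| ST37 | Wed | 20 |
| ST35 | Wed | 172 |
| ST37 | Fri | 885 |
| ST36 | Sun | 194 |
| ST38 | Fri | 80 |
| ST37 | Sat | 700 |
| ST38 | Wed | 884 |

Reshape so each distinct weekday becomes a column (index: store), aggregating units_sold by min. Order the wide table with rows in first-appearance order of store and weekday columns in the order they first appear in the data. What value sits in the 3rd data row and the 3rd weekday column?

With rows in first-appearance order of store, row 3 is store=ST36. weekday columns in first-appearance order: Sun, Fri, Wed, Sat; column 3 is Wed.
Long rows with store=ST36, weekday=Wed: min(362, 169) = 169.

169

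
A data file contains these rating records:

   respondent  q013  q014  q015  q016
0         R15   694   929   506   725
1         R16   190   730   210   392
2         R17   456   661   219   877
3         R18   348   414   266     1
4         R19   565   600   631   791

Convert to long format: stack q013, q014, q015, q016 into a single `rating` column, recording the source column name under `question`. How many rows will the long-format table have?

5 respondent values × 4 melted columns = 20 rows.

20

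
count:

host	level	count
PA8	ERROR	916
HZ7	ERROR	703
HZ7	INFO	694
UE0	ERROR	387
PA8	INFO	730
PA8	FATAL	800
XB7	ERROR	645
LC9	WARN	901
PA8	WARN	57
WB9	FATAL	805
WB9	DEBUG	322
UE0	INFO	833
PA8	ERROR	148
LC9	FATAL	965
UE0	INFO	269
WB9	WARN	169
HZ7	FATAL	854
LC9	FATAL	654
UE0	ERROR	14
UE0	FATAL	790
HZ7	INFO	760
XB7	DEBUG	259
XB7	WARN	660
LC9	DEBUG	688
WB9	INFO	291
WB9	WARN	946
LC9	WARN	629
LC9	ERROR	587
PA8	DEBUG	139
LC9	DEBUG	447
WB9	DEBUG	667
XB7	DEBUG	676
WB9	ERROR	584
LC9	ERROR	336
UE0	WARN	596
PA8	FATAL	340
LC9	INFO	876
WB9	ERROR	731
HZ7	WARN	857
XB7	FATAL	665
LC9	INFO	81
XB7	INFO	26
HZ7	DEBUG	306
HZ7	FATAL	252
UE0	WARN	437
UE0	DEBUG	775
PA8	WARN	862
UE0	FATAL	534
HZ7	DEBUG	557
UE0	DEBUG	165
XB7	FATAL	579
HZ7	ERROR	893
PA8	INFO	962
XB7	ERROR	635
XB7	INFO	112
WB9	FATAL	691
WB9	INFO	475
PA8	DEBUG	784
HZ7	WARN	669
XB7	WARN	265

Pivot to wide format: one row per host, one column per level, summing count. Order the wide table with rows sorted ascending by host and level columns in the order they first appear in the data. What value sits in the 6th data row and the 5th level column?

935

With rows sorted ascending by host, row 6 is host=XB7. level columns in first-appearance order: ERROR, INFO, FATAL, WARN, DEBUG; column 5 is DEBUG.
Long rows with host=XB7, level=DEBUG: 259 + 676 = 935.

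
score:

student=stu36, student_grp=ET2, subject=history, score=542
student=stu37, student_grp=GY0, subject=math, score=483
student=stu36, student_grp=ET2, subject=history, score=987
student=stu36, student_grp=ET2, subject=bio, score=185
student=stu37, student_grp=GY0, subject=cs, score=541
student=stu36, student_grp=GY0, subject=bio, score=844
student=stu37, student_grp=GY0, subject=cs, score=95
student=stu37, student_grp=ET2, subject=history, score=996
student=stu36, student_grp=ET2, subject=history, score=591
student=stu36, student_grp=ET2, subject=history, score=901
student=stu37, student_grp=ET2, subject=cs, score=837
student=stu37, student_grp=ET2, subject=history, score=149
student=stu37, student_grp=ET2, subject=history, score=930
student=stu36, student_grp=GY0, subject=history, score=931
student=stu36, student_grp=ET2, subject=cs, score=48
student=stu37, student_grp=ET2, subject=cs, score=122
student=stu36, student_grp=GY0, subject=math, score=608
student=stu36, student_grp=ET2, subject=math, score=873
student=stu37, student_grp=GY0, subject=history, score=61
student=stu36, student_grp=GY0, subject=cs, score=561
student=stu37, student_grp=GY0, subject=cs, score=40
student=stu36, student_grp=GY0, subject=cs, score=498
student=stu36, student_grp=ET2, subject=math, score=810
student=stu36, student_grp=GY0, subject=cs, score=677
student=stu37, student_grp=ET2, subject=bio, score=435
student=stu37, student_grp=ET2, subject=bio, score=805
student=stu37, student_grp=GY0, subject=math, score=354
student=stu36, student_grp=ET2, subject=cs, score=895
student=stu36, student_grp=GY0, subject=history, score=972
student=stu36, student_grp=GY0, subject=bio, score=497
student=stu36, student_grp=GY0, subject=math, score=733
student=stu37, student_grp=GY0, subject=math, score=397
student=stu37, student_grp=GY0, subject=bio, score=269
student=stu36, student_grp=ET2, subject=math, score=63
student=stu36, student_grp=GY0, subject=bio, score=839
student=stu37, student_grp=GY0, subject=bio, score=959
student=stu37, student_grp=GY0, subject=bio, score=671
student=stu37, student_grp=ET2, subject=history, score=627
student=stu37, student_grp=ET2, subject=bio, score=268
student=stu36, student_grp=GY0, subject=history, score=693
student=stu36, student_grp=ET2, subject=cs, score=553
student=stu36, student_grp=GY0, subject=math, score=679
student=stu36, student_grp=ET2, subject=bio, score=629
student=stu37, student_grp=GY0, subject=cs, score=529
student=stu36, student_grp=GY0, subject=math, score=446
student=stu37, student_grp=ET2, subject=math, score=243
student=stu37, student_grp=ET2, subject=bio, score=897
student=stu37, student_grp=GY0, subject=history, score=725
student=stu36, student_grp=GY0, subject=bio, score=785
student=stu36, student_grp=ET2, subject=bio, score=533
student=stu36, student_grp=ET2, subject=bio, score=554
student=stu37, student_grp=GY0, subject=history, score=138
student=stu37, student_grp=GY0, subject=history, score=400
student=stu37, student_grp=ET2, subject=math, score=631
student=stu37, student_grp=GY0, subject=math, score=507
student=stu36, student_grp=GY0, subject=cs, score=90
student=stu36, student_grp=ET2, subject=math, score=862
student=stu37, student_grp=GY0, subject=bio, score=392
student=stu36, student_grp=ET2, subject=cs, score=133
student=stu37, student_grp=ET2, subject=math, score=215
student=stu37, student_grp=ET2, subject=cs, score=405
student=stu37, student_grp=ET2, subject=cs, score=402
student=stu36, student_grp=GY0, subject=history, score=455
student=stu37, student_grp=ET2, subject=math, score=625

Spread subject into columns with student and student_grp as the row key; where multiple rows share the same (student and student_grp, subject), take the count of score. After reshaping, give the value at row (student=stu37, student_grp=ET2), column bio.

4

Rows with student=stu37, student_grp=ET2 and subject=bio: score values are 435, 805, 268, 897.
4 rows match — count = 4.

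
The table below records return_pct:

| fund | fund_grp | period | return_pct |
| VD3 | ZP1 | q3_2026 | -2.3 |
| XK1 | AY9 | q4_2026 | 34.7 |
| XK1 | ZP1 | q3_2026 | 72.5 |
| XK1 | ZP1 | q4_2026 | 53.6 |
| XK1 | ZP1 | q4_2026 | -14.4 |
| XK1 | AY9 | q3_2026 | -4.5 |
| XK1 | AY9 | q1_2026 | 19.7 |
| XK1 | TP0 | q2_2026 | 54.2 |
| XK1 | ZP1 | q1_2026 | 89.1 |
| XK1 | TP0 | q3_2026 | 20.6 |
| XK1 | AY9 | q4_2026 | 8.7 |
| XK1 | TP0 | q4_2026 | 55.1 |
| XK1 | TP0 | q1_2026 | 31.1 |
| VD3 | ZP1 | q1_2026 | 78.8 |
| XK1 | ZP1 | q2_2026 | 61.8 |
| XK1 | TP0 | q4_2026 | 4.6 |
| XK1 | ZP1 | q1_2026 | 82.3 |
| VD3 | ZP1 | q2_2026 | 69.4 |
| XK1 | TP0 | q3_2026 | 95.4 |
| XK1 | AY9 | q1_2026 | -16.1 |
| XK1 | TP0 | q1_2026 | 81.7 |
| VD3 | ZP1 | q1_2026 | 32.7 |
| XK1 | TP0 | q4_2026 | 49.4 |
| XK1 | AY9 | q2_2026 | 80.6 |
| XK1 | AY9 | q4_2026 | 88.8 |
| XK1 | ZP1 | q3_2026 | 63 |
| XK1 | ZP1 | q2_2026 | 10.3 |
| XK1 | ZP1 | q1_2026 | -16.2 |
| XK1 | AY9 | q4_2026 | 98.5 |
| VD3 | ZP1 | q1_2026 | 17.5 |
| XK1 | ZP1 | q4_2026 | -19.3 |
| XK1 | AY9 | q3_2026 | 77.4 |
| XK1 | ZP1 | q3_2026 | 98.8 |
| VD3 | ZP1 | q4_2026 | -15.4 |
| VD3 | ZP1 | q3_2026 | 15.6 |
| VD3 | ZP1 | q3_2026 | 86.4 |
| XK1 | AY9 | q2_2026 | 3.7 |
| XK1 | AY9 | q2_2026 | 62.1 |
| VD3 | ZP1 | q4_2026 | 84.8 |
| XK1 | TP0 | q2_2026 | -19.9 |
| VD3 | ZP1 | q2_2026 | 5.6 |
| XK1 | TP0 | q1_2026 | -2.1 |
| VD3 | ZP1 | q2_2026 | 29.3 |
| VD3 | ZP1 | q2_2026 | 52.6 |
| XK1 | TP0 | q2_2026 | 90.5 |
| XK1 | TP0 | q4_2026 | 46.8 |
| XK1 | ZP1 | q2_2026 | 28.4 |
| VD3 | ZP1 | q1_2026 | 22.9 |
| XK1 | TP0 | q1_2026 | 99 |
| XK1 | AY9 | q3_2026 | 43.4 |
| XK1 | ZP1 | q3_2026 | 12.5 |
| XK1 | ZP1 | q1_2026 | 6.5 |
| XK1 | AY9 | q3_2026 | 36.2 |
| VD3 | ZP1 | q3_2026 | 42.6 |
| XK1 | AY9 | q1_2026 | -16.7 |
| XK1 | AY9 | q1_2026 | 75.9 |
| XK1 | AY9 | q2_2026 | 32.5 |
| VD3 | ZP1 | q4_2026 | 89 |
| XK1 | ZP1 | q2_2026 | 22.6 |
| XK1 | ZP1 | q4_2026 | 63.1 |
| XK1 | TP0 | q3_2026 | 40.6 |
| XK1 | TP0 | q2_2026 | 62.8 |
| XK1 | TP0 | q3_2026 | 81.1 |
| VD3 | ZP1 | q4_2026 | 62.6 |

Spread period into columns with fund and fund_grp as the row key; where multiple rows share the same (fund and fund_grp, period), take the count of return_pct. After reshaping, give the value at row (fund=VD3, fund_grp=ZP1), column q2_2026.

Rows with fund=VD3, fund_grp=ZP1 and period=q2_2026: return_pct values are 69.4, 5.6, 29.3, 52.6.
4 rows match — count = 4.

4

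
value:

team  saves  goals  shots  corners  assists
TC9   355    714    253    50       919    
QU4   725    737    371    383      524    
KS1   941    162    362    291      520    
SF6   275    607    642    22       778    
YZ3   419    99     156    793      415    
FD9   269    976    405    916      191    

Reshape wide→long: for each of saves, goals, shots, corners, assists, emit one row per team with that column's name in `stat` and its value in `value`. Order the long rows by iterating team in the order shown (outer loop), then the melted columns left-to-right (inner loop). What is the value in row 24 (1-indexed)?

793

30 rows total (6 × 5). Row 24: index ⌊(24-1)/5⌋ = 4 into team → YZ3; (24-1) mod 5 = 3 into the melted columns → corners.
So row 24 is (YZ3, corners, 793); value = 793.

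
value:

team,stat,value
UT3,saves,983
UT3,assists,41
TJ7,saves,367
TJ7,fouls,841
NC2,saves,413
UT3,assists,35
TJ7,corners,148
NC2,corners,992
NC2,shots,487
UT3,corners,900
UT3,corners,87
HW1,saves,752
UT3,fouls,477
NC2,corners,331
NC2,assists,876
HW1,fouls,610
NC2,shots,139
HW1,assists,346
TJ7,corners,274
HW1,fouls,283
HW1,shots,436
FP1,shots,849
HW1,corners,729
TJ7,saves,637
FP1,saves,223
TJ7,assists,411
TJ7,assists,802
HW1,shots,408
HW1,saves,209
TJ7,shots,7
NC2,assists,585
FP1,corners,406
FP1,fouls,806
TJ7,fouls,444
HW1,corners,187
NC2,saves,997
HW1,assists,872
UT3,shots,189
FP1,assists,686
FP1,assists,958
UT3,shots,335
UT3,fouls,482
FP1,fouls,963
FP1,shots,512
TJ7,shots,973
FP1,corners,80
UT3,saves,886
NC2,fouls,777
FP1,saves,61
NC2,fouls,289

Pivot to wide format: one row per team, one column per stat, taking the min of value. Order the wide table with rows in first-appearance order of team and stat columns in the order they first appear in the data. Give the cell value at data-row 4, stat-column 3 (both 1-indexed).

With rows in first-appearance order of team, row 4 is team=HW1. stat columns in first-appearance order: saves, assists, fouls, corners, shots; column 3 is fouls.
Long rows with team=HW1, stat=fouls: min(610, 283) = 283.

283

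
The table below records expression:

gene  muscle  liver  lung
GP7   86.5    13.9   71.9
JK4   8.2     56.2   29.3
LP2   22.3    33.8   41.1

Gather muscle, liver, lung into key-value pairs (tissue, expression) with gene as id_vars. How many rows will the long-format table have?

3 gene values × 3 melted columns = 9 rows.

9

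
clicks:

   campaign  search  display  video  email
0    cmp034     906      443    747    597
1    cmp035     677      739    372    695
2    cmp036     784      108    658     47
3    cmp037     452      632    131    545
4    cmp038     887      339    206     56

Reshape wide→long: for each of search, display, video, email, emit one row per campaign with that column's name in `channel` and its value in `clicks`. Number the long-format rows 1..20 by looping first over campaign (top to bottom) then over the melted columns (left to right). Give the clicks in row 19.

206

20 rows total (5 × 4). Row 19: index ⌊(19-1)/4⌋ = 4 into campaign → cmp038; (19-1) mod 4 = 2 into the melted columns → video.
So row 19 is (cmp038, video, 206); clicks = 206.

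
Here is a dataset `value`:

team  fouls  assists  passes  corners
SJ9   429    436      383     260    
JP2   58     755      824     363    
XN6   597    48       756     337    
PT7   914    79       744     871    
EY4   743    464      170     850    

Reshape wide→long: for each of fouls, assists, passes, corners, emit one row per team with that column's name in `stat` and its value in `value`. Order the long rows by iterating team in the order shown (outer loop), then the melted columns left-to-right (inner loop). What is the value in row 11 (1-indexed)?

20 rows total (5 × 4). Row 11: index ⌊(11-1)/4⌋ = 2 into team → XN6; (11-1) mod 4 = 2 into the melted columns → passes.
So row 11 is (XN6, passes, 756); value = 756.

756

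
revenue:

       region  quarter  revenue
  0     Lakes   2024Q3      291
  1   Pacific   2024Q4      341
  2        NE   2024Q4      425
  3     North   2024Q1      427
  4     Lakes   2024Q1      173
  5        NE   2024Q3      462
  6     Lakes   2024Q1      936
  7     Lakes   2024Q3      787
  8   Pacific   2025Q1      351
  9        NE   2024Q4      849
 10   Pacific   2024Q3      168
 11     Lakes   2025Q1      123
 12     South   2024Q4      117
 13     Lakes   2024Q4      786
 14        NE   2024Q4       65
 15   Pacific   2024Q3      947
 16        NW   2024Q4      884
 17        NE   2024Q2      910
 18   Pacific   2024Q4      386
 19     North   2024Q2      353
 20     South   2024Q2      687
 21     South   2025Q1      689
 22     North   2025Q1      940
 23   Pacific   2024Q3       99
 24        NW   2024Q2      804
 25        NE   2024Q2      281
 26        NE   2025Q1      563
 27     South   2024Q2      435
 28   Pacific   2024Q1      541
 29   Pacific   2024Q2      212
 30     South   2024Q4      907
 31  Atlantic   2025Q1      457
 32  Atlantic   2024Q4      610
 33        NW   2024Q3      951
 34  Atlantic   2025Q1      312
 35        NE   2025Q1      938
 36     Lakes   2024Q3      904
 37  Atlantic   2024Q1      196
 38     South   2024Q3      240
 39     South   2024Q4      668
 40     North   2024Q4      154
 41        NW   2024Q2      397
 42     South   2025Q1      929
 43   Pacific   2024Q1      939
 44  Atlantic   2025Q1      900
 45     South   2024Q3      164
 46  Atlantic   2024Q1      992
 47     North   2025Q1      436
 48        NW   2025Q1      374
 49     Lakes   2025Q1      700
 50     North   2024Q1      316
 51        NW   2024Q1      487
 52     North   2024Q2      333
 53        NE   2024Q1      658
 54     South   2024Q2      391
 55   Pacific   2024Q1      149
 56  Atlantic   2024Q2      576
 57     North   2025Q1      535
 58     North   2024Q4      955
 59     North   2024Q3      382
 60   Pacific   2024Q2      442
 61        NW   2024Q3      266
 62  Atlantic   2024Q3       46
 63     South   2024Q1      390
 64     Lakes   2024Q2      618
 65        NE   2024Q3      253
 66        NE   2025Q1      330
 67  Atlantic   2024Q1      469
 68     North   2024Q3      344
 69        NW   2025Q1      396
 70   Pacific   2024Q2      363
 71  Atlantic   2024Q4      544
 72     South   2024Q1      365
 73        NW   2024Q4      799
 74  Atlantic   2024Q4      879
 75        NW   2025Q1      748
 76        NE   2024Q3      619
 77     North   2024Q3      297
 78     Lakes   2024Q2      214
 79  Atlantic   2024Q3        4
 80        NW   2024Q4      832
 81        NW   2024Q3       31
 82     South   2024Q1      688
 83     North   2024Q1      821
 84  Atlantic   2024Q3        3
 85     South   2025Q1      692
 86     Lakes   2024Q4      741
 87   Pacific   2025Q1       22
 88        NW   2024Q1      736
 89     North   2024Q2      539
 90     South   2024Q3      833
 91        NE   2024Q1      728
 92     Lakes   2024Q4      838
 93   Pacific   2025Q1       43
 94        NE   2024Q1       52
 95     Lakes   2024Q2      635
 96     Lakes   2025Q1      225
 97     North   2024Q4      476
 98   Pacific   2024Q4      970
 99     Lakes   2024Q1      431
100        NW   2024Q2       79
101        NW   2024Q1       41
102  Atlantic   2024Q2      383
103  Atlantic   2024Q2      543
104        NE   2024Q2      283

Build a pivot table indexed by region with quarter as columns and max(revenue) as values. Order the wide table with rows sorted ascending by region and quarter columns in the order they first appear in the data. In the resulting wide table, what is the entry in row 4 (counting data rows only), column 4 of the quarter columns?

748

With rows sorted ascending by region, row 4 is region=NW. quarter columns in first-appearance order: 2024Q3, 2024Q4, 2024Q1, 2025Q1, 2024Q2; column 4 is 2025Q1.
Long rows with region=NW, quarter=2025Q1: max(374, 396, 748) = 748.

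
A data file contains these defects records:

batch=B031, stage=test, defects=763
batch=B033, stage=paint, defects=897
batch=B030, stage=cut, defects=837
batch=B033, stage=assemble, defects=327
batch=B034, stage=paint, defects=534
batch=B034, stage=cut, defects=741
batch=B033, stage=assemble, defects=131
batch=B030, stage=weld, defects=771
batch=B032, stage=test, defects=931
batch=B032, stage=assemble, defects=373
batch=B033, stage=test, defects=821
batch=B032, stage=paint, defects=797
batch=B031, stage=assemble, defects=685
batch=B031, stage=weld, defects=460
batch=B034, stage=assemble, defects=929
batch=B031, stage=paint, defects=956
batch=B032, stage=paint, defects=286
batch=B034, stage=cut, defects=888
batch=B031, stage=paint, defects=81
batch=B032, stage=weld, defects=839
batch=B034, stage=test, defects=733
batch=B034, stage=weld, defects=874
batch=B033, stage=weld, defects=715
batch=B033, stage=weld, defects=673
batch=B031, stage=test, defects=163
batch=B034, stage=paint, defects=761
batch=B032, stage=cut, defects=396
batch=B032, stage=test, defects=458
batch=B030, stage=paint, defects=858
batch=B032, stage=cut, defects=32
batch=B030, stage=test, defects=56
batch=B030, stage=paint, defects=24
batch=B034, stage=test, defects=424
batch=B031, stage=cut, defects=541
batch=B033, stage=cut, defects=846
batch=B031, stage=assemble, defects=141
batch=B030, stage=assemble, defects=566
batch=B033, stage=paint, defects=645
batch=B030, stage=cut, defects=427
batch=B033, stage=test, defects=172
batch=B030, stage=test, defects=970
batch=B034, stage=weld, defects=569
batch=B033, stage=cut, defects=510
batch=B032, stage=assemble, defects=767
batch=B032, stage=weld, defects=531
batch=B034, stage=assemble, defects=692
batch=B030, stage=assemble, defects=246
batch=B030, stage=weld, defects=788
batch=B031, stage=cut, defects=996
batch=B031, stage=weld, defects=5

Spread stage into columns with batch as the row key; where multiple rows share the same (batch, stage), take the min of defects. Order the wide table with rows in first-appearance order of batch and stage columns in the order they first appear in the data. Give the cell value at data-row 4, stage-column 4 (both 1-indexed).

With rows in first-appearance order of batch, row 4 is batch=B034. stage columns in first-appearance order: test, paint, cut, assemble, weld; column 4 is assemble.
Long rows with batch=B034, stage=assemble: min(929, 692) = 692.

692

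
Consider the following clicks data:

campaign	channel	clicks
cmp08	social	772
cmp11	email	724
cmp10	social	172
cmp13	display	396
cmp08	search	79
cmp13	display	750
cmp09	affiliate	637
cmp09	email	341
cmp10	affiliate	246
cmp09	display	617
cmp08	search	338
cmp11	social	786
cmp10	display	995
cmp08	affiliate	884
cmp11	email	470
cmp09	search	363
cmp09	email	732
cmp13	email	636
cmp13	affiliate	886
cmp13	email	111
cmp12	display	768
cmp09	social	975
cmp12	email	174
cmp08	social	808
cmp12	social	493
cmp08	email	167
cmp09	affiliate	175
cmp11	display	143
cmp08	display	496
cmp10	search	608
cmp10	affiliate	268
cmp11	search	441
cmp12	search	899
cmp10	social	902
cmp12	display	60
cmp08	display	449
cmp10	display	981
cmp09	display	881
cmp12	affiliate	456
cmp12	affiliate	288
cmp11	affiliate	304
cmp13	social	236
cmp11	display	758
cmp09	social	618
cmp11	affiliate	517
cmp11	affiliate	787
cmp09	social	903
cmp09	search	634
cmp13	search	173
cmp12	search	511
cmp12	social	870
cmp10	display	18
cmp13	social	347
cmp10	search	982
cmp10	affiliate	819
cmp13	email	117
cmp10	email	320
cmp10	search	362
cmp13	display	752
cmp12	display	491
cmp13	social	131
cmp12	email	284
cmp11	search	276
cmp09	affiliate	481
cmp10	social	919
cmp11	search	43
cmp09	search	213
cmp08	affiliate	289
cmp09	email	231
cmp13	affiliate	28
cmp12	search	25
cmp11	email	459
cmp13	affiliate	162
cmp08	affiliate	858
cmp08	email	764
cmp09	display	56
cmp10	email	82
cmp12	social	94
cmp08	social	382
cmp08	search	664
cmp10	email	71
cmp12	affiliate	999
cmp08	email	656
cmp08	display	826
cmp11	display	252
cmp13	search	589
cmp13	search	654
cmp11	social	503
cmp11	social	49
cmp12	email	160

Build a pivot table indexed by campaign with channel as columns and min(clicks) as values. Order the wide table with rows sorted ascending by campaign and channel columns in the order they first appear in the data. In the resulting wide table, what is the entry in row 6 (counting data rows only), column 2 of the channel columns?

With rows sorted ascending by campaign, row 6 is campaign=cmp13. channel columns in first-appearance order: social, email, display, search, affiliate; column 2 is email.
Long rows with campaign=cmp13, channel=email: min(636, 111, 117) = 111.

111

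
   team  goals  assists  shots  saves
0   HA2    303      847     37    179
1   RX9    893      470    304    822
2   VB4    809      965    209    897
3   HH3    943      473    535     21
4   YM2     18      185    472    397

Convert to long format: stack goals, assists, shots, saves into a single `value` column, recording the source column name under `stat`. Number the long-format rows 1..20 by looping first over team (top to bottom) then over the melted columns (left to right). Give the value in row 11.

209

20 rows total (5 × 4). Row 11: index ⌊(11-1)/4⌋ = 2 into team → VB4; (11-1) mod 4 = 2 into the melted columns → shots.
So row 11 is (VB4, shots, 209); value = 209.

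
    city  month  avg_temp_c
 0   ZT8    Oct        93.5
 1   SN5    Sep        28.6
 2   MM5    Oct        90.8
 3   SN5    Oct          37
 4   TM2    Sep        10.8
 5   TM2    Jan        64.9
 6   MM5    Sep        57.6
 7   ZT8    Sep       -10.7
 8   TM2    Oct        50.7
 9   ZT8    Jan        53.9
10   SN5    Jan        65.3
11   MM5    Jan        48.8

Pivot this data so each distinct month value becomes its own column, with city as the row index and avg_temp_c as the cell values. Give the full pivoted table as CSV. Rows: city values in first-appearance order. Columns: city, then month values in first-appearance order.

city,Oct,Sep,Jan
ZT8,93.5,-10.7,53.9
SN5,37,28.6,65.3
MM5,90.8,57.6,48.8
TM2,50.7,10.8,64.9

Columns: city plus the 3 distinct month values (Oct, Sep, Jan).
For example, row ZT8 column Oct takes avg_temp_c=93.5 from the long row (ZT8, Oct).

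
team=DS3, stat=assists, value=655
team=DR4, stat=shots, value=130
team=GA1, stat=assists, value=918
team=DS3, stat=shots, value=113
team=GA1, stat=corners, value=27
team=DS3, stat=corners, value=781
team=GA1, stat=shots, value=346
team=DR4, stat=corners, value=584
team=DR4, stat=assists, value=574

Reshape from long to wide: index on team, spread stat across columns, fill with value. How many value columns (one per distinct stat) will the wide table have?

3

3 distinct stat values: corners, shots, assists.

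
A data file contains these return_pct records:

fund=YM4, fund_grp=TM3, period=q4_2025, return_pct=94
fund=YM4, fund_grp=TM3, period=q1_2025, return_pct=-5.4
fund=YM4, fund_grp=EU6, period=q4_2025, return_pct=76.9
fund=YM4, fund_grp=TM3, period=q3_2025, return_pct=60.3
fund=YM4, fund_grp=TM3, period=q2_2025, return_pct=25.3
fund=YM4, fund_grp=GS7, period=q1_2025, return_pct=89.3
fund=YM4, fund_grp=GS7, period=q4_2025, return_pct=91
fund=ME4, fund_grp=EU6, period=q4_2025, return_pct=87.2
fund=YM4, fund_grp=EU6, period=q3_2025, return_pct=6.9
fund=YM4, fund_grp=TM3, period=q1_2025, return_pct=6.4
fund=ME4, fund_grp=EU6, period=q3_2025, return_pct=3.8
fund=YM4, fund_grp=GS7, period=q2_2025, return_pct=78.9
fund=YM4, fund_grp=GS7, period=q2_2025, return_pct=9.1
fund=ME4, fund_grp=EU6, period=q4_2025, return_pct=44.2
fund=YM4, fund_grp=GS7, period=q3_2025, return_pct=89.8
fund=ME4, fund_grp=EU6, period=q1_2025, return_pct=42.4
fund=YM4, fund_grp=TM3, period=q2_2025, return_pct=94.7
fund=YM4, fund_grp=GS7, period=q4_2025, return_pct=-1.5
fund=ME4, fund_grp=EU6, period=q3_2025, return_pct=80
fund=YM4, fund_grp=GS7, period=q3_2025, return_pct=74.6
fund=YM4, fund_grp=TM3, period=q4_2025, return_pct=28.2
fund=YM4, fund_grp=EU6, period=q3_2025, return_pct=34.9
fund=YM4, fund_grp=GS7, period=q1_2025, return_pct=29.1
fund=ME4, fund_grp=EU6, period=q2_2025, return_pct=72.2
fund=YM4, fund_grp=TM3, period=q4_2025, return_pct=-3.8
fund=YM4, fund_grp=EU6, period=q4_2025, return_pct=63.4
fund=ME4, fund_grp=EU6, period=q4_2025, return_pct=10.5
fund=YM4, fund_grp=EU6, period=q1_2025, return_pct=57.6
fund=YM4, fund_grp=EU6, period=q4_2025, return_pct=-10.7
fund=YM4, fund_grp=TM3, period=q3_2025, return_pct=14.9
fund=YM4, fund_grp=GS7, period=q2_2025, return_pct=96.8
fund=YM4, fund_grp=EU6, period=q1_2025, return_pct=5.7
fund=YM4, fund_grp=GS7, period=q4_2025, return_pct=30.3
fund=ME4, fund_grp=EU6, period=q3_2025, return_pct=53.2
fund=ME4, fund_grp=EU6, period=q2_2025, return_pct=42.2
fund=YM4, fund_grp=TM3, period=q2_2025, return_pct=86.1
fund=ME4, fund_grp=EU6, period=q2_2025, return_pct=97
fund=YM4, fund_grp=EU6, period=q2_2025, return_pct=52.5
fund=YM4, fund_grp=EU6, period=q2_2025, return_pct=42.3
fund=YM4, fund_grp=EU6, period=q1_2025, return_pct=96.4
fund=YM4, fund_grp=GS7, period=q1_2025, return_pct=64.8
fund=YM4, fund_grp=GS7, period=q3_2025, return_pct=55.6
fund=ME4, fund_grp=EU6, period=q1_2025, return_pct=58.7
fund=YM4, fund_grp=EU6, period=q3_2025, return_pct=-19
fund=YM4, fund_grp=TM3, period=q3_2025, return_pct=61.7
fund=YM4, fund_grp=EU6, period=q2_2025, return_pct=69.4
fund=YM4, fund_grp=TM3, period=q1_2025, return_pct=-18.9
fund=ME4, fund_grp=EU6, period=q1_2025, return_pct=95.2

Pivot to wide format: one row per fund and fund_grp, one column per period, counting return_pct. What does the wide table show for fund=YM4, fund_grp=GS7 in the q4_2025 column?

Rows with fund=YM4, fund_grp=GS7 and period=q4_2025: return_pct values are 91, -1.5, 30.3.
3 rows match — count = 3.

3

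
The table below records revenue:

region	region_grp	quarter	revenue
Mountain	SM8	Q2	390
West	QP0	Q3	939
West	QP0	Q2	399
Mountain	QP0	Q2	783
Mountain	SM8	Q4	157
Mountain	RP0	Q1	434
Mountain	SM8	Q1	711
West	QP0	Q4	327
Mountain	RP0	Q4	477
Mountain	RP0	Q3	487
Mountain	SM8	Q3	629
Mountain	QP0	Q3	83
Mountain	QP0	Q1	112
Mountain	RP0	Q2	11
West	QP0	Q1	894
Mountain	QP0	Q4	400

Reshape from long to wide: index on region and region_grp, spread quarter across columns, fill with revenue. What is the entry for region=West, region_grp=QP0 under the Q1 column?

894

Wide layout: rows indexed by region and region_grp, columns are the 4 distinct quarter values (Q2, Q3, Q4, Q1).
Cell (region=West, region_grp=QP0, quarter=Q1) draws from the long row where region=West, region_grp=QP0 and quarter=Q1, which has revenue=894.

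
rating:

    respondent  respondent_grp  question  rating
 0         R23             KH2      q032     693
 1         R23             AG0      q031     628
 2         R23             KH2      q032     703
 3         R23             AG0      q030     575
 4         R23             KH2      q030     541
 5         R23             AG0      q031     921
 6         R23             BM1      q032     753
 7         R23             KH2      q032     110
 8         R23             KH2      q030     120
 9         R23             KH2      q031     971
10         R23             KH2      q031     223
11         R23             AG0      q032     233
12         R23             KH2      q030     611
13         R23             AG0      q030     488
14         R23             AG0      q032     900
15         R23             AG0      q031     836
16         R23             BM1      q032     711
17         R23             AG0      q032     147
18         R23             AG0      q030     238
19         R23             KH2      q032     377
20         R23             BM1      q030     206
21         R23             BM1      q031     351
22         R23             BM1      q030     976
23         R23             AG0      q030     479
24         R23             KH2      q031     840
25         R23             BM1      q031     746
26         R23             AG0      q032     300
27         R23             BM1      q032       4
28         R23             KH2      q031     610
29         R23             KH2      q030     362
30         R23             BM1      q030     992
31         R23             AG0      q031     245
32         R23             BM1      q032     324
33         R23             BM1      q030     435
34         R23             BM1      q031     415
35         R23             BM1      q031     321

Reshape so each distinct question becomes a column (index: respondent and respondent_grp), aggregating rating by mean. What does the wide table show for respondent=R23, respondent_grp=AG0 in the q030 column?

445

Rows with respondent=R23, respondent_grp=AG0 and question=q030: rating values are 575, 488, 238, 479.
(575 + 488 + 238 + 479) / 4 = 445.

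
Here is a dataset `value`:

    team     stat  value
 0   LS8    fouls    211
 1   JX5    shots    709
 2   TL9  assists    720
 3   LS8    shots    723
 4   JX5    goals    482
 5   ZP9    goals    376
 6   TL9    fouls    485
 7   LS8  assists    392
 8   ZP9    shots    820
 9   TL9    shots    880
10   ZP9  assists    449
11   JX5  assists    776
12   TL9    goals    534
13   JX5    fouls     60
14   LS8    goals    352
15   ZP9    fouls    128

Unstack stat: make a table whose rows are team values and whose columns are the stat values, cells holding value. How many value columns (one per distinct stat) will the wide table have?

4 distinct stat values: shots, goals, fouls, assists.

4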